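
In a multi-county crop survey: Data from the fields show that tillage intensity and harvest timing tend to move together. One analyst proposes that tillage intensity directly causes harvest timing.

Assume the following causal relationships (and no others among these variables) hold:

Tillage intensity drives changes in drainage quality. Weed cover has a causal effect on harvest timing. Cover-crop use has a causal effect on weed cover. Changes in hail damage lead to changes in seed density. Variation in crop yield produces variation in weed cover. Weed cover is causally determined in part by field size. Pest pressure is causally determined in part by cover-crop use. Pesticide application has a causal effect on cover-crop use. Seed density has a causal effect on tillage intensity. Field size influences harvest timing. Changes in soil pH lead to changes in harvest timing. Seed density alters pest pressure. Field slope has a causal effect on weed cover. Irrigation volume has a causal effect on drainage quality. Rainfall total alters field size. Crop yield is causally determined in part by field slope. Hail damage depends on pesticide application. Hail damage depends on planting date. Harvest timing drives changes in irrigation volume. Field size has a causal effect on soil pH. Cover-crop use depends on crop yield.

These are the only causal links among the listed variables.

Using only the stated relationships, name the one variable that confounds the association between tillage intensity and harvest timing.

Pesticide application has a causal path to tillage intensity (pesticide application → hail damage → seed density → tillage intensity) and a separate causal path to harvest timing (pesticide application → cover-crop use → weed cover → harvest timing), so it is a common cause of both.
No stated relationship gives tillage intensity a causal route to harvest timing, so the correlation is explained by the shared upstream cause rather than a direct effect.

pesticide application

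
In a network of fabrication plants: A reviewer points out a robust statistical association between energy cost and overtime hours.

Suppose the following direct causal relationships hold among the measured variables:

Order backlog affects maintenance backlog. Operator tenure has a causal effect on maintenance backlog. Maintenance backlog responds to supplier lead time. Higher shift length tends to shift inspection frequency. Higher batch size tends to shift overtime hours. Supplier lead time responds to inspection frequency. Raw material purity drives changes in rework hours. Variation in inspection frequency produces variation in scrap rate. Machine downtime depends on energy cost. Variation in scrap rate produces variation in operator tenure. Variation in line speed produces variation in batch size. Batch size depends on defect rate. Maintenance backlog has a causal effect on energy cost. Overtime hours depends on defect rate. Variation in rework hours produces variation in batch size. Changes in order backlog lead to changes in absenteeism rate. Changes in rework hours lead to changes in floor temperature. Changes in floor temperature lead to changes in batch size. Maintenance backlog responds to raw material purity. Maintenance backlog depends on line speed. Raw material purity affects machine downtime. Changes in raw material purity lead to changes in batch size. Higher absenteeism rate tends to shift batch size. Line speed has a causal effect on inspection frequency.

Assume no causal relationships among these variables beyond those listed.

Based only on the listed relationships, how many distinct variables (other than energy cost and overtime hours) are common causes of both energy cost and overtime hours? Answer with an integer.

The common causes are: line speed (to energy cost via line speed → maintenance backlog → energy cost; to overtime hours via line speed → batch size → overtime hours); order backlog (to energy cost via order backlog → maintenance backlog → energy cost; to overtime hours via order backlog → absenteeism rate → batch size → overtime hours); raw material purity (to energy cost via raw material purity → maintenance backlog → energy cost; to overtime hours via raw material purity → batch size → overtime hours).
Every other variable lacks a causal path to at least one of energy cost and overtime hours.

3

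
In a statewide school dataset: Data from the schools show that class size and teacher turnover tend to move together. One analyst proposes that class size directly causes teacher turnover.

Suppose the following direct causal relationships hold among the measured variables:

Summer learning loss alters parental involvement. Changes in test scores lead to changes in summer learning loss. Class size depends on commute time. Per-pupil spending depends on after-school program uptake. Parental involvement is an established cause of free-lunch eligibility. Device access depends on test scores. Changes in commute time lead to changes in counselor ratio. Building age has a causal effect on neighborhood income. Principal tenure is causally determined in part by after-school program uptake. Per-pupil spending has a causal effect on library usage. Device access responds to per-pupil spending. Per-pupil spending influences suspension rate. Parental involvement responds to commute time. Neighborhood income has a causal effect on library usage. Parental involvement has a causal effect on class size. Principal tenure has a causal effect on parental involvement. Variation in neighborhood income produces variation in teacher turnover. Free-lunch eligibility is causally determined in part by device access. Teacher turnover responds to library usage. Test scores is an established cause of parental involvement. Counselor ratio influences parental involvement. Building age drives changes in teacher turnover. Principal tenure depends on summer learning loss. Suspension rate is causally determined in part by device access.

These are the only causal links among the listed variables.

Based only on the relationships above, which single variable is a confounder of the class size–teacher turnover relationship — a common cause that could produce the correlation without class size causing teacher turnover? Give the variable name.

after-school program uptake

After-school program uptake has a causal path to class size (after-school program uptake → principal tenure → parental involvement → class size) and a separate causal path to teacher turnover (after-school program uptake → per-pupil spending → library usage → teacher turnover), so it is a common cause of both.
No stated relationship gives class size a causal route to teacher turnover, so the correlation is explained by the shared upstream cause rather than a direct effect.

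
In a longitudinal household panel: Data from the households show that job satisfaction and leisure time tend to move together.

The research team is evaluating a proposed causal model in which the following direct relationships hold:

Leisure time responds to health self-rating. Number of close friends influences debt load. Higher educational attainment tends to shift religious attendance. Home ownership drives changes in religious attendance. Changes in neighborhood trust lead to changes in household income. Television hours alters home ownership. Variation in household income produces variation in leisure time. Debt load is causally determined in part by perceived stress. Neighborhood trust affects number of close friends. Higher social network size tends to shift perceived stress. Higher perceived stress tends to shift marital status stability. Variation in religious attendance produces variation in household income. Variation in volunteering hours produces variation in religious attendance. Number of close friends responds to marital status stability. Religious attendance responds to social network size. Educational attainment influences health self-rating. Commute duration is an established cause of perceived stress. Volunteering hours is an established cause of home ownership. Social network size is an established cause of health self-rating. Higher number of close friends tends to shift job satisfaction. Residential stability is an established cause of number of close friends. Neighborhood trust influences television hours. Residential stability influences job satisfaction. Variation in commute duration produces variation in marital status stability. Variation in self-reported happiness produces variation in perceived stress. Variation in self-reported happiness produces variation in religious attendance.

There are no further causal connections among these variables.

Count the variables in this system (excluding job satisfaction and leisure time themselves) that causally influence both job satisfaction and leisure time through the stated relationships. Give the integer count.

3

The common causes are: neighborhood trust (to job satisfaction via neighborhood trust → number of close friends → job satisfaction; to leisure time via neighborhood trust → household income → leisure time); self-reported happiness (to job satisfaction via self-reported happiness → perceived stress → marital status stability → number of close friends → job satisfaction; to leisure time via self-reported happiness → religious attendance → household income → leisure time); social network size (to job satisfaction via social network size → perceived stress → marital status stability → number of close friends → job satisfaction; to leisure time via social network size → health self-rating → leisure time).
Every other variable lacks a causal path to at least one of job satisfaction and leisure time.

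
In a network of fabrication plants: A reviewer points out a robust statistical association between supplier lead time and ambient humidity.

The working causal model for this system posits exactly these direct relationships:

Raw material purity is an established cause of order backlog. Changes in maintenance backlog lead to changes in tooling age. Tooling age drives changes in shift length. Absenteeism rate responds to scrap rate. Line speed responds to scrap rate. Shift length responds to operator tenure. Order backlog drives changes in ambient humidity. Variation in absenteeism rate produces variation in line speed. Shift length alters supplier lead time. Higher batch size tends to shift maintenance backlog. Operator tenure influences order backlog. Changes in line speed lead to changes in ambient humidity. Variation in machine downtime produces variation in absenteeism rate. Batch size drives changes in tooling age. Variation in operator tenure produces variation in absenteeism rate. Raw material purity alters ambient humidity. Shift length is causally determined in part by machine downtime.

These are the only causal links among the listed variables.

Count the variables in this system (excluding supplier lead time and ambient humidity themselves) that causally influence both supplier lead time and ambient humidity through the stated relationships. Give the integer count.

2

The common causes are: machine downtime (to supplier lead time via machine downtime → shift length → supplier lead time; to ambient humidity via machine downtime → absenteeism rate → line speed → ambient humidity); operator tenure (to supplier lead time via operator tenure → shift length → supplier lead time; to ambient humidity via operator tenure → order backlog → ambient humidity).
Every other variable lacks a causal path to at least one of supplier lead time and ambient humidity.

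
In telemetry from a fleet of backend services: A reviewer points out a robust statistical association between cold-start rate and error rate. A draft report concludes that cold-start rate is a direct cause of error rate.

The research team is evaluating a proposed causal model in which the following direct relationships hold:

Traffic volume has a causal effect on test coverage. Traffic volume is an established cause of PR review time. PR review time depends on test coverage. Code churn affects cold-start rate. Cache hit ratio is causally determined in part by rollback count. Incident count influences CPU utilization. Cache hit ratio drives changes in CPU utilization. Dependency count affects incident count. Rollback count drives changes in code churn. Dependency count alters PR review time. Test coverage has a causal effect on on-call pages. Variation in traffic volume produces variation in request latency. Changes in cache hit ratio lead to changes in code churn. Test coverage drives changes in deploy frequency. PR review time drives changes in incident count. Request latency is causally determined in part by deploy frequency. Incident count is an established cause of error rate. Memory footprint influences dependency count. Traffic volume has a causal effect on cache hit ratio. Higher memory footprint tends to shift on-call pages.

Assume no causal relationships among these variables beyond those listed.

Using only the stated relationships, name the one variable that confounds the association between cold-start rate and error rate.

Traffic volume has a causal path to cold-start rate (traffic volume → cache hit ratio → code churn → cold-start rate) and a separate causal path to error rate (traffic volume → PR review time → incident count → error rate), so it is a common cause of both.
No stated relationship gives cold-start rate a causal route to error rate, so the correlation is explained by the shared upstream cause rather than a direct effect.

traffic volume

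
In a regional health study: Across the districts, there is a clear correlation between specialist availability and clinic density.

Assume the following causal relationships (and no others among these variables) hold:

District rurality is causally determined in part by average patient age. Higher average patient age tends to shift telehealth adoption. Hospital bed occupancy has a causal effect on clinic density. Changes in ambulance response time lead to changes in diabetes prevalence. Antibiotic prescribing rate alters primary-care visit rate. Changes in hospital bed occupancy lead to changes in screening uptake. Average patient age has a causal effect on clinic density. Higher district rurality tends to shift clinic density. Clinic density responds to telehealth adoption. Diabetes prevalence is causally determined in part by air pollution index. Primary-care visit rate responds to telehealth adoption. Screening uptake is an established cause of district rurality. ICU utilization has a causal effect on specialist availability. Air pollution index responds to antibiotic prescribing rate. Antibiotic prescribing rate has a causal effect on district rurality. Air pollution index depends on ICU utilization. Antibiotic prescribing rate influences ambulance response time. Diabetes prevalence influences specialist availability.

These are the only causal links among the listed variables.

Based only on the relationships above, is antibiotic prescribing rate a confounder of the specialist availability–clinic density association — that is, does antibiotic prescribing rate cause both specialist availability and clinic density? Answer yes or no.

Antibiotic prescribing rate has a causal path to specialist availability (antibiotic prescribing rate → air pollution index → diabetes prevalence → specialist availability) and to clinic density (antibiotic prescribing rate → district rurality → clinic density), so it is a common cause of both — a confounder.

yes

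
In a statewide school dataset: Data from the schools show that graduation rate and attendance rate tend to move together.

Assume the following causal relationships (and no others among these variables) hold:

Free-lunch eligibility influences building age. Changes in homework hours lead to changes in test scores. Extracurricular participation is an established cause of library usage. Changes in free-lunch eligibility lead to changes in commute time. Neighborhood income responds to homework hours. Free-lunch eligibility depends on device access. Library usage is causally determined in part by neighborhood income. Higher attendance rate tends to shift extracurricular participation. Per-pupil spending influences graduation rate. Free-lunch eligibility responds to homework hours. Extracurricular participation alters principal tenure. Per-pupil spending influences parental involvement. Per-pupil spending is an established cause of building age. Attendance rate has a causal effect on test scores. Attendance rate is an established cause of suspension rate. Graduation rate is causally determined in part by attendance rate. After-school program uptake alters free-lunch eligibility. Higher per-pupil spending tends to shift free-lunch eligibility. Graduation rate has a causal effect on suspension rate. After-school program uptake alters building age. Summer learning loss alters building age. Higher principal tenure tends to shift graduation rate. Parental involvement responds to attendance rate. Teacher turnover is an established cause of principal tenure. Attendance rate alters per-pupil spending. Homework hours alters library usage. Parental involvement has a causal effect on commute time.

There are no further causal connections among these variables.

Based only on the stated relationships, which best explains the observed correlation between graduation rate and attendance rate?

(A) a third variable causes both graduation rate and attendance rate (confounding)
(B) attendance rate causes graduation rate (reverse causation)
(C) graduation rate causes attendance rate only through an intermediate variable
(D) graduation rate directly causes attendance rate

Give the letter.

B

The stated link runs attendance rate → graduation rate; graduation rate has no causal path to attendance rate. No variable causes both, so confounding is ruled out. The correlation reflects reverse causation.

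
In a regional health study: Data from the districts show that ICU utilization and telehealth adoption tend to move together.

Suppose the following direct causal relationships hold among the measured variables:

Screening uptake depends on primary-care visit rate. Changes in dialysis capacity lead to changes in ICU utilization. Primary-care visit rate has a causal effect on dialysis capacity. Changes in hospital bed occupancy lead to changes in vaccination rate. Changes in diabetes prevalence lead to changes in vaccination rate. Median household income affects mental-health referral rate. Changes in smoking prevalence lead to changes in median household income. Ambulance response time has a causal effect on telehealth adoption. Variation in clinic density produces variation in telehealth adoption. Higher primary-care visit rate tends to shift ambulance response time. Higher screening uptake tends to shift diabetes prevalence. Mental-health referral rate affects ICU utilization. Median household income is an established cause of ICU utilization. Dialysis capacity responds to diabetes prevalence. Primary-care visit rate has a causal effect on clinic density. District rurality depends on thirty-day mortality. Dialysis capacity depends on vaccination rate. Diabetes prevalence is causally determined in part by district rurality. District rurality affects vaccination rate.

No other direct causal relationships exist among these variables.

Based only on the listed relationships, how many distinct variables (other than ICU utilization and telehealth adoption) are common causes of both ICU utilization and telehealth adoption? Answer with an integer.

1

The common causes are: primary-care visit rate (to ICU utilization via primary-care visit rate → dialysis capacity → ICU utilization; to telehealth adoption via primary-care visit rate → ambulance response time → telehealth adoption).
Every other variable lacks a causal path to at least one of ICU utilization and telehealth adoption.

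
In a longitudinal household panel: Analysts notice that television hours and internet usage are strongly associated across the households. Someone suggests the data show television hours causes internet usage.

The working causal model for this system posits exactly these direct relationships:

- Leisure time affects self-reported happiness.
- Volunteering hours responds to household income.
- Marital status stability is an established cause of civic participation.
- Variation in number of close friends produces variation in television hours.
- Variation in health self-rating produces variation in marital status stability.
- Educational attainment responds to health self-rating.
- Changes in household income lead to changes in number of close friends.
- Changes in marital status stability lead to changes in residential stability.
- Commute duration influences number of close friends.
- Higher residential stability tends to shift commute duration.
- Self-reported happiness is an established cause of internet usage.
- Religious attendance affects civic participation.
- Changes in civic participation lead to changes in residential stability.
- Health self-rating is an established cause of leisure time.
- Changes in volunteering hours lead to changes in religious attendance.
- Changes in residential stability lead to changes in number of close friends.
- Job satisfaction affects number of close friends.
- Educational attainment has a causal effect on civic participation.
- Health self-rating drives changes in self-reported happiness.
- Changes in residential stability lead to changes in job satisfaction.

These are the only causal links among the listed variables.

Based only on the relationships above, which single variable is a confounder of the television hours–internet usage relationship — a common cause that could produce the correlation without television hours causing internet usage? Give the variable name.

Health self-rating has a causal path to television hours (health self-rating → marital status stability → residential stability → number of close friends → television hours) and a separate causal path to internet usage (health self-rating → self-reported happiness → internet usage), so it is a common cause of both.
No stated relationship gives television hours a causal route to internet usage, so the correlation is explained by the shared upstream cause rather than a direct effect.

health self-rating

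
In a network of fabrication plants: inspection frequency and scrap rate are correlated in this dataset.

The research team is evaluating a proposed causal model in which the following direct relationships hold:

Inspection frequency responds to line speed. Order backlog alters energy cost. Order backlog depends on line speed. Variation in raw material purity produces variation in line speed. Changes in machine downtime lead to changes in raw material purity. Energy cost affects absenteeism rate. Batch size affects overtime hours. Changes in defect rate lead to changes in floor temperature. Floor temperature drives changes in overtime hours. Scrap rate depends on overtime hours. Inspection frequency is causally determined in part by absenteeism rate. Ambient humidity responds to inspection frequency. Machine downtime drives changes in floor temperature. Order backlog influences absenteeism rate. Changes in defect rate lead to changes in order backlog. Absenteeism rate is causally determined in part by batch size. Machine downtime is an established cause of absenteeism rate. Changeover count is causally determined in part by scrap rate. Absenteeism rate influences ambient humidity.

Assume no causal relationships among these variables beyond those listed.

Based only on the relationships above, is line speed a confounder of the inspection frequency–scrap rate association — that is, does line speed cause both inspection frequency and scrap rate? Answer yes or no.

no

Line speed has no stated causal path to scrap rate. A confounder must cause both variables, so line speed does not qualify.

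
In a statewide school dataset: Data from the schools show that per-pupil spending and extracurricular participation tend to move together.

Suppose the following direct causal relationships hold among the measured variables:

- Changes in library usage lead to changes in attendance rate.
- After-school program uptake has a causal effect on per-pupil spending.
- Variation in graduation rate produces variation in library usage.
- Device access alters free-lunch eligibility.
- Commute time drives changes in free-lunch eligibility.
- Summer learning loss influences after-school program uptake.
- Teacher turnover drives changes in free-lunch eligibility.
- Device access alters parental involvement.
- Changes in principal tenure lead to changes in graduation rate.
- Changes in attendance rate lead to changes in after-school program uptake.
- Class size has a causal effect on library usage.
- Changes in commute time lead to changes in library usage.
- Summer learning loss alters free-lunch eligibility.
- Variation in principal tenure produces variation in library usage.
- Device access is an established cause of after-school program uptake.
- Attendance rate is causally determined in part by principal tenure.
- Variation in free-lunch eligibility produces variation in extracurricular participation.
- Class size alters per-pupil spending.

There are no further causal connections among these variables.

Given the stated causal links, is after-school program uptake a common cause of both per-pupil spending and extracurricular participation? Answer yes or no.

After-school program uptake has no stated causal path to extracurricular participation. A confounder must cause both variables, so after-school program uptake does not qualify.

no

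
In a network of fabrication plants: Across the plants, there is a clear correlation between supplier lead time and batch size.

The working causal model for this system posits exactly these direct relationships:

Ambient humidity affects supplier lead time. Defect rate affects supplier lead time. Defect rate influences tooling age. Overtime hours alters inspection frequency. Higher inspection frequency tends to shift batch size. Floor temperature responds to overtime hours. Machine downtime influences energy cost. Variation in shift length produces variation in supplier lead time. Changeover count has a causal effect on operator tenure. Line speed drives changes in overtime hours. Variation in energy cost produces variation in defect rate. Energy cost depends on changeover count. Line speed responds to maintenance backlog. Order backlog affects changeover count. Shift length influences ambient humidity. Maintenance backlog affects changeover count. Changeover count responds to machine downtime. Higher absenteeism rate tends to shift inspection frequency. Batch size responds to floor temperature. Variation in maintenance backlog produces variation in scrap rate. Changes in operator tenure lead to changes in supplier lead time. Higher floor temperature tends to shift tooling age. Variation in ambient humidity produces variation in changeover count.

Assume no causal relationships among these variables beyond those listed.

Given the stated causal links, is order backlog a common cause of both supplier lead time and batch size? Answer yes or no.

Order backlog has no stated causal path to batch size. A confounder must cause both variables, so order backlog does not qualify.

no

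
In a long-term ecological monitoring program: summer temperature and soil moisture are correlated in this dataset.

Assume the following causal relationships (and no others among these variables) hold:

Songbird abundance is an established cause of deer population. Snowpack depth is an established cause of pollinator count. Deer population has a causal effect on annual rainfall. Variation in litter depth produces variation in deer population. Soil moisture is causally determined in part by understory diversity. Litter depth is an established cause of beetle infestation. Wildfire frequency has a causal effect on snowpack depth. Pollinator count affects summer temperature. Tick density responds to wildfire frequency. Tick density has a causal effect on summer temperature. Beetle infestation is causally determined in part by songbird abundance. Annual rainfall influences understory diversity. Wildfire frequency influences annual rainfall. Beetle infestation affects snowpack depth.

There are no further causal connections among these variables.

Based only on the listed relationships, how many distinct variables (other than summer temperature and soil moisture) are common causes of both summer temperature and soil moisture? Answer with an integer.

The common causes are: litter depth (to summer temperature via litter depth → beetle infestation → snowpack depth → pollinator count → summer temperature; to soil moisture via litter depth → deer population → annual rainfall → understory diversity → soil moisture); songbird abundance (to summer temperature via songbird abundance → beetle infestation → snowpack depth → pollinator count → summer temperature; to soil moisture via songbird abundance → deer population → annual rainfall → understory diversity → soil moisture); wildfire frequency (to summer temperature via wildfire frequency → tick density → summer temperature; to soil moisture via wildfire frequency → annual rainfall → understory diversity → soil moisture).
Every other variable lacks a causal path to at least one of summer temperature and soil moisture.

3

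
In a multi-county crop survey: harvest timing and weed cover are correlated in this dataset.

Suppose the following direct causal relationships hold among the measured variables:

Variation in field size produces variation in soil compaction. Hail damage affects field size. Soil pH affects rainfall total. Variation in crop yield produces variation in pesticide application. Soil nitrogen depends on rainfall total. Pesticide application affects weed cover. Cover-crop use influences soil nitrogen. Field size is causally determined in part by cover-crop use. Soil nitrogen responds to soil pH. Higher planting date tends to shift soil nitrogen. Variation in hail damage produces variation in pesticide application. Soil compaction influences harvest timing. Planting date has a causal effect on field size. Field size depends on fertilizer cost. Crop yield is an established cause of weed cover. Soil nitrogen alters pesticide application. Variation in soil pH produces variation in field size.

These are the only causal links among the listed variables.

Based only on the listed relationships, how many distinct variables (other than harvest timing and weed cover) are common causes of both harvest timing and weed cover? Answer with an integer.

The common causes are: cover-crop use (to harvest timing via cover-crop use → field size → soil compaction → harvest timing; to weed cover via cover-crop use → soil nitrogen → pesticide application → weed cover); hail damage (to harvest timing via hail damage → field size → soil compaction → harvest timing; to weed cover via hail damage → pesticide application → weed cover); planting date (to harvest timing via planting date → field size → soil compaction → harvest timing; to weed cover via planting date → soil nitrogen → pesticide application → weed cover); soil pH (to harvest timing via soil pH → field size → soil compaction → harvest timing; to weed cover via soil pH → soil nitrogen → pesticide application → weed cover).
Every other variable lacks a causal path to at least one of harvest timing and weed cover.

4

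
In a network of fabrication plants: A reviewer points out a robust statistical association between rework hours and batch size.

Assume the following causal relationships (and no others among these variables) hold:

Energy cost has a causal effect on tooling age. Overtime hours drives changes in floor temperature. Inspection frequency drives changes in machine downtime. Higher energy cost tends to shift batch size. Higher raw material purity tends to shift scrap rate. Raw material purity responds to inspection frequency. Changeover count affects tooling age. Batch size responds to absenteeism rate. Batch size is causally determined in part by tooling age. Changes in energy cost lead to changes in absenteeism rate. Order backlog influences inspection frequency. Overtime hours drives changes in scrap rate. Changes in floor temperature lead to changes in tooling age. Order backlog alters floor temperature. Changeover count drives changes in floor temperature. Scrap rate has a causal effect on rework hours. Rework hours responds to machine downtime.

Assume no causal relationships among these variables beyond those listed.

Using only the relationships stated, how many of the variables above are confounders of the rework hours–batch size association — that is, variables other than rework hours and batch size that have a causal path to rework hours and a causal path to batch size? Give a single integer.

2

The common causes are: order backlog (to rework hours via order backlog → inspection frequency → machine downtime → rework hours; to batch size via order backlog → floor temperature → tooling age → batch size); overtime hours (to rework hours via overtime hours → scrap rate → rework hours; to batch size via overtime hours → floor temperature → tooling age → batch size).
Every other variable lacks a causal path to at least one of rework hours and batch size.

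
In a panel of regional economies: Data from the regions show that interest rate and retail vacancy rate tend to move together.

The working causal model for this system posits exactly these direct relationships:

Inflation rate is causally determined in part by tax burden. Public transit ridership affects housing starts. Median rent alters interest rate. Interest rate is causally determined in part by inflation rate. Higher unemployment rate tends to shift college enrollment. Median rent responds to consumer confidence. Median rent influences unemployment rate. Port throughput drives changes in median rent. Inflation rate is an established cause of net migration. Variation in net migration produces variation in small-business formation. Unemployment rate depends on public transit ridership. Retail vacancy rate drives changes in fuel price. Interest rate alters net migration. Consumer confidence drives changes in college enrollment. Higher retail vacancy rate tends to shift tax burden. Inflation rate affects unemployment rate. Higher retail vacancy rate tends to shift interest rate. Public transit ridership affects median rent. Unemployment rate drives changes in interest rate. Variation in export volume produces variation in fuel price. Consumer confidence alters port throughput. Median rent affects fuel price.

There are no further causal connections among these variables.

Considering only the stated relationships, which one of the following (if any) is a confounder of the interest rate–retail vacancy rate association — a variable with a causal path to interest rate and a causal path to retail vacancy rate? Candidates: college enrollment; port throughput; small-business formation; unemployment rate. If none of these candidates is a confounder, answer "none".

none

None of the listed candidates has causal paths to both interest rate and retail vacancy rate in the stated relationships, so none is a common cause.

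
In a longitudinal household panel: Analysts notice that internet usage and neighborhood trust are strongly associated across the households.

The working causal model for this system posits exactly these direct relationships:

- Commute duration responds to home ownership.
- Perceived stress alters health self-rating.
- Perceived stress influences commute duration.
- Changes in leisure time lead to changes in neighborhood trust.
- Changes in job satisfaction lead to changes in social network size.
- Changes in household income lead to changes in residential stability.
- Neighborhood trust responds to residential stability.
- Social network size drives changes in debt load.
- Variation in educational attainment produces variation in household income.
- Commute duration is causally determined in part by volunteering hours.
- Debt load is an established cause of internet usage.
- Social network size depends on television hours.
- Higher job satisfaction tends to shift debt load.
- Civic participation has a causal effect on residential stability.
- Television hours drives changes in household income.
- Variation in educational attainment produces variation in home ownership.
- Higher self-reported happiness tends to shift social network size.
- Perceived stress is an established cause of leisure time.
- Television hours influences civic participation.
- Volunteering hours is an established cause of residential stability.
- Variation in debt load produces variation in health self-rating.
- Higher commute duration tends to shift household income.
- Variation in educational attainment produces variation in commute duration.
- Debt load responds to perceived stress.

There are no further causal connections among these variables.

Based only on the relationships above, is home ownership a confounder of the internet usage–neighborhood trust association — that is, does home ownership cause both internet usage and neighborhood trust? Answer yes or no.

no

Home ownership has no stated causal path to internet usage. A confounder must cause both variables, so home ownership does not qualify.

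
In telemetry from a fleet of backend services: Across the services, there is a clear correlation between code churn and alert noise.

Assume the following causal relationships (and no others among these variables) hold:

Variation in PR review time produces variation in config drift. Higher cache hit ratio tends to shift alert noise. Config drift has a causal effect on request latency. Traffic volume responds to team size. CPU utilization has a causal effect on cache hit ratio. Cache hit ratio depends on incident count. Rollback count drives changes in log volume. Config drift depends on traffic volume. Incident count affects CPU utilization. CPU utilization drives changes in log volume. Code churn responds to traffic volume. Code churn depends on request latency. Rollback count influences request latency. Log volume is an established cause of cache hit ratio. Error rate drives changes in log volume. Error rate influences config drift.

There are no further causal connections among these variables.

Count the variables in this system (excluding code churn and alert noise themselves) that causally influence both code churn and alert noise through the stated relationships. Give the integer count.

2

The common causes are: error rate (to code churn via error rate → config drift → request latency → code churn; to alert noise via error rate → log volume → cache hit ratio → alert noise); rollback count (to code churn via rollback count → request latency → code churn; to alert noise via rollback count → log volume → cache hit ratio → alert noise).
Every other variable lacks a causal path to at least one of code churn and alert noise.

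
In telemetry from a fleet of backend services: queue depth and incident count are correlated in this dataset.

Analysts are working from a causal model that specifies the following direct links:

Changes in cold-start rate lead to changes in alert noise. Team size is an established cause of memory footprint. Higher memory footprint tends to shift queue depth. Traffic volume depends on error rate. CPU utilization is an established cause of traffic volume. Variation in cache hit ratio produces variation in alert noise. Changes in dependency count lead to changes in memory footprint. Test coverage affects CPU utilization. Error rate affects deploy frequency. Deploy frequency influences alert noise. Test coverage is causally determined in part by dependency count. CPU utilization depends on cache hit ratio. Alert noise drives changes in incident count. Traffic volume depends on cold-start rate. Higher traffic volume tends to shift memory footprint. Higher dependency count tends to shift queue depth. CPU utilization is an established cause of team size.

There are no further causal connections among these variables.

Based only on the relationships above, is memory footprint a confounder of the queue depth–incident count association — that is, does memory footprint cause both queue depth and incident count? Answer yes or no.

Memory footprint has no stated causal path to incident count. A confounder must cause both variables, so memory footprint does not qualify.

no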